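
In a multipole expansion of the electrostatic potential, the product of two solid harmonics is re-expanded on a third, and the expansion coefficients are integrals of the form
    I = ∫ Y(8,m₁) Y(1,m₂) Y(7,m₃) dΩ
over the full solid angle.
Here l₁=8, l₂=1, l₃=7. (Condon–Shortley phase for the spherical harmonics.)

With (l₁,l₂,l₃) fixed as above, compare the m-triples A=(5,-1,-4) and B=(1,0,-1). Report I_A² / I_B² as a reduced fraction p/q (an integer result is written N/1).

Same 8,1,7: normalisation and zero-m 3j drop out of the ratio.
A: Δ: 2! 14! 0! / 17! → 1/2040; sum: t=0:+1/479001600 = 1/479001600; 3j²(8 1 7; 5 -1 -4) = Δ·Π!·Σ² = 13/340  (sign -1)
B: Δ: 2! 14! 0! / 17! → 1/2040; sum: t=1:−1/29030400 = -1/29030400; 3j²(8 1 7; 1 0 -1) = Δ·Π!·Σ² = 21/680  (sign -1)
I_A²/I_B² = (13/340)/(21/680) = 26/21

26/21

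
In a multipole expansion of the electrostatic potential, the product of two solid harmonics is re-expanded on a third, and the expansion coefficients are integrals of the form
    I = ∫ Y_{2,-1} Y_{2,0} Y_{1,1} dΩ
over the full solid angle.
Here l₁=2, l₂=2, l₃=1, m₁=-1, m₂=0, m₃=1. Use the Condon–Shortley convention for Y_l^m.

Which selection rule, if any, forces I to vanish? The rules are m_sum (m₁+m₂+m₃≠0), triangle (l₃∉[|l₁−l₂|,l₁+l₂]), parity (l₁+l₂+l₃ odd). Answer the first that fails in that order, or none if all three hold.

parity

azimuthal sum: -1 + 0 + 1 = 0  ✓
0 ≤ 1 ≤ 4 (triangle on l)  ✓
L = 2 + 2 + 1 = 5 (odd)  ✗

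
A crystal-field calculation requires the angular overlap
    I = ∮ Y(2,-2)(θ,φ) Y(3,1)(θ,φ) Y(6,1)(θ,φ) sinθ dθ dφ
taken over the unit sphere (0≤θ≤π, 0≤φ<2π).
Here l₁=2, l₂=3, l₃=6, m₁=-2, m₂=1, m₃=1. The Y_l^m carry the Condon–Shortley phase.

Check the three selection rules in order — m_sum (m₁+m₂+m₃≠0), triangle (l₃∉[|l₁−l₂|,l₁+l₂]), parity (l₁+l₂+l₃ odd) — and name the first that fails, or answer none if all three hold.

triangle

Σmᵢ = 0  ✓
l₃∈[|l₁−l₂|,l₁+l₂]=[1,5], have l₃=6  ✗
Σlᵢ = 11 ⇒ odd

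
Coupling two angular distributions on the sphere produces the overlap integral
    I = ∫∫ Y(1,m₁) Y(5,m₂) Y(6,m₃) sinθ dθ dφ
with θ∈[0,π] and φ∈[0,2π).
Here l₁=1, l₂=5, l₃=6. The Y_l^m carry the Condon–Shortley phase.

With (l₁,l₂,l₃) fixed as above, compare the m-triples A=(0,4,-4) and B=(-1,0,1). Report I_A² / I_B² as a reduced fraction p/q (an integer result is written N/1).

20/21

Same 1,5,6: normalisation and zero-m 3j drop out of the ratio.
A: Δ: 0! 2! 10! / 13! → 1/858; sum: t=0:+1/362880 = 1/362880; 3j²(1 5 6; 0 4 -4) = Δ·Π!·Σ² = 10/429  (sign +1)
B: Δ: 0! 2! 10! / 13! → 1/858; sum: t=0:+1/28800 = 1/28800; 3j²(1 5 6; -1 0 1) = Δ·Π!·Σ² = 7/286  (sign -1)
I_A²/I_B² = (10/429)/(7/286) = 20/21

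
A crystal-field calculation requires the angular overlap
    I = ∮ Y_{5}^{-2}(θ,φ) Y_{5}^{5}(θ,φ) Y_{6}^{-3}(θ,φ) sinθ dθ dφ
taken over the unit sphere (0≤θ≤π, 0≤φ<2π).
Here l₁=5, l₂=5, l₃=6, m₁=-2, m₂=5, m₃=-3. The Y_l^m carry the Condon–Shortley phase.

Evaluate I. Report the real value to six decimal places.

m-sum 0 ✓  L=16 even ✓  0≤6≤10 ✓
Π(2lᵢ+1) = 11×11×13 = 1573
triangle coeff Δ(5,5,6) = 1/28588560
Σ_t [0,4]: t=0:+1/345600 t=1:−1/13824 t=2:+1/5184 t=3:−1/13824 t=4:+1/345600 = 7/129600
(3j)²=80/7293 [(5 5 6; 0 0 0)], sign=+1
Σ_t [4,4]: t=4:+1/622080 = 1/622080
(3j)²=105/4862 [(5 5 6; -2 5 -3)], sign=-1
⇒ 4πI² = 1400/3757
I = (-1)√(1400/3757/(4π)) = -0.17220212

-0.172202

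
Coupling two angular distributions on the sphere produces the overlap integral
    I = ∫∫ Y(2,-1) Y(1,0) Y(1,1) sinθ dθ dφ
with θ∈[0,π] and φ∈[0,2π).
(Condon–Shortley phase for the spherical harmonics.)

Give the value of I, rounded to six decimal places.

Rules hold: Σm=0, L=4 even, 1≤1≤3.
N = 5·3·3 = 45
Δ = 2!·2!·0!/5! = 1/30
Racah Σ t=1..1: t=1:−1/1 = -1/1
⇒ 3j(2 1 1; 0 0 0)² = 2/15, sgn +1
Racah Σ t=1..1: t=1:−1/2 = -1/2
⇒ 3j(2 1 1; -1 0 1)² = 1/10, sgn -1
4πI² = N·(3j₀)²·(3jₘ)² = 3/5
I = -1·√(0.6/4π) = -0.21850969

-0.218510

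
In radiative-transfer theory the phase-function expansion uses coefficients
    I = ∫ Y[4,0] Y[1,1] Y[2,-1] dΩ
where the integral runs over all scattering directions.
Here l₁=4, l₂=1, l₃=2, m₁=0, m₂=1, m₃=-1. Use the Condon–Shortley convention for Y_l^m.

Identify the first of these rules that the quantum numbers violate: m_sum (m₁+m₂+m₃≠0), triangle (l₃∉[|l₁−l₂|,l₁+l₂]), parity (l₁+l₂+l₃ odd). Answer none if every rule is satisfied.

m₁+m₂+m₃ = 0 + 1 − 1 = 0  ✓
triangle: |4−1|=3 ≤ l₃=2 ≤ 4+1=5  ✗
parity: l₁+l₂+l₃ = 7 is odd

triangle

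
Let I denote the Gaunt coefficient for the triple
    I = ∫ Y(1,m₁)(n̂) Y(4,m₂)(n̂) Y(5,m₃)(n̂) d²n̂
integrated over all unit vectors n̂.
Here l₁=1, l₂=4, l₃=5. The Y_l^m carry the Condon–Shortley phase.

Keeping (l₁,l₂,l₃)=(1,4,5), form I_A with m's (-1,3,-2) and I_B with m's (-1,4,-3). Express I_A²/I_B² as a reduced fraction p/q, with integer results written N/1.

l's match ⇒ only the (l;m) 3-j factors differ between A and B.
A: triangle coeff Δ(1,4,5) = 1/495; Σ_t [0,0]: t=0:+1/10080 = 1/10080; (3j)²=1/165 [(1 4 5; -1 3 -2)], sign=-1
B: triangle coeff Δ(1,4,5) = 1/495; Σ_t [0,0]: t=0:+1/80640 = 1/80640; (3j)²=1/495 [(1 4 5; -1 4 -3)], sign=+1
I_A²/I_B² = (1/165)/(1/495) = 3/1

3/1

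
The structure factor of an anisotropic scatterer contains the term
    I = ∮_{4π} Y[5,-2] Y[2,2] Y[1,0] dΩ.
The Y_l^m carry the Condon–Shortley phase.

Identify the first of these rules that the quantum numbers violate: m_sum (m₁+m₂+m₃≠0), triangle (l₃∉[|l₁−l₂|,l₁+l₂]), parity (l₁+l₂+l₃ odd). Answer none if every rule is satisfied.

triangle

azimuthal sum: -2 + 2 + 0 = 0  ✓
3 ≤ 1 ≤ 7 (triangle on l)  ✗
L = 5 + 2 + 1 = 8 (even)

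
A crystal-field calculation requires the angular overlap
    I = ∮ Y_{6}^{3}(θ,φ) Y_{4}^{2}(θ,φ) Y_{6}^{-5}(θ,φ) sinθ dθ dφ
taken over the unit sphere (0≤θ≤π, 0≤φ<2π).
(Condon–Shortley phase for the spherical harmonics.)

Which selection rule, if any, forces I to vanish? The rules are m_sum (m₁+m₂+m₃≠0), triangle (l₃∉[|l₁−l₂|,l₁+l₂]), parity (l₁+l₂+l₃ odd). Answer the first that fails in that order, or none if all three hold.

none

azimuthal sum: 3 + 2 − 5 = 0  ✓
2 ≤ 6 ≤ 10 (triangle on l)  ✓
L = 6 + 4 + 6 = 16 (even)  ✓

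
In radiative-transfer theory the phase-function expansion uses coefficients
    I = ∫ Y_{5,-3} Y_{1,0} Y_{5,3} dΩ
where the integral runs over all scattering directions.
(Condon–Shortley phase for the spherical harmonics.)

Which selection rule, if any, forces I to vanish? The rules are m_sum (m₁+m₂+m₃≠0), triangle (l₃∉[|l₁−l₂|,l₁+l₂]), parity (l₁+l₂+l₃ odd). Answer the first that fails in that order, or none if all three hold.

parity

azimuthal sum: -3 + 0 + 3 = 0  ✓
4 ≤ 5 ≤ 6 (triangle on l)  ✓
L = 5 + 1 + 5 = 11 (odd)  ✗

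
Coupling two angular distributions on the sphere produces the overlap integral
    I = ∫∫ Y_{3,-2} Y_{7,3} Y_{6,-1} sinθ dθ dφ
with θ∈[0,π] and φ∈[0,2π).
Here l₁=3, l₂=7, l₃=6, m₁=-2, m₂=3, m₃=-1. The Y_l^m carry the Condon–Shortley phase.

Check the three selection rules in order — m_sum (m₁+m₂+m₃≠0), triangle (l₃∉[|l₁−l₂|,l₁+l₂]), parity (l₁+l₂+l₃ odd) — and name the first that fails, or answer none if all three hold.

none

m₁+m₂+m₃ = -2 + 3 − 1 = 0  ✓
triangle: |3−7|=4 ≤ l₃=6 ≤ 3+7=10  ✓
parity: l₁+l₂+l₃ = 16 is even  ✓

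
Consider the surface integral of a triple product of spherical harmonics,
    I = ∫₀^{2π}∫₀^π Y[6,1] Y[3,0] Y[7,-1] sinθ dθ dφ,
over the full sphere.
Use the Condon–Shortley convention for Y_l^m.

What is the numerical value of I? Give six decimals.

-0.127722

Checks pass: Σm=0; 16 even; l₃=7∈[3,9].
(2·6+1)(2·3+1)(2·7+1) = 1365
Δ: 2! 10! 4! / 17! → 1/2042040
sum: t=0:+1/207360 t=1:−1/57600 t=2:+1/207360 = -1/129600
3j²(6 3 7; 0 0 0) = Δ·Π!·Σ² = 168/12155  (sign +1)
sum: t=0:+1/172800 t=1:−1/69120 t=2:+1/362880 = -43/7257600
3j²(6 3 7; 1 0 -1) = Δ·Π!·Σ² = 1849/170170  (sign -1)
combine: 4πI² = 1365·168/12155·1849/170170 = 465948/2272985
take √, sign -1: I = -0.12772194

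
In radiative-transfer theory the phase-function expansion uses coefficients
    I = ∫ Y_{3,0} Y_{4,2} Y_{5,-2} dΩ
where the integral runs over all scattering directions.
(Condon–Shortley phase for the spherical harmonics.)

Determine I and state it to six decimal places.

0.022664

Checks pass: Σm=0; 12 even; l₃=5∈[1,7].
(2·3+1)(2·4+1)(2·5+1) = 693
Δ: 2! 4! 6! / 13! → 1/180180
sum: t=0:+1/576 t=1:−1/144 t=2:+1/576 = -1/288
3j²(3 4 5; 0 0 0) = Δ·Π!·Σ² = 20/1001  (sign +1)
sum: t=0:+1/8640 t=1:−1/480 t=2:+1/576 = -1/4320
3j²(3 4 5; 0 2 -2) = Δ·Π!·Σ² = 1/2145  (sign +1)
combine: 4πI² = 693·20/1001·1/2145 = 12/1859
take √, sign +1: I = 0.02266449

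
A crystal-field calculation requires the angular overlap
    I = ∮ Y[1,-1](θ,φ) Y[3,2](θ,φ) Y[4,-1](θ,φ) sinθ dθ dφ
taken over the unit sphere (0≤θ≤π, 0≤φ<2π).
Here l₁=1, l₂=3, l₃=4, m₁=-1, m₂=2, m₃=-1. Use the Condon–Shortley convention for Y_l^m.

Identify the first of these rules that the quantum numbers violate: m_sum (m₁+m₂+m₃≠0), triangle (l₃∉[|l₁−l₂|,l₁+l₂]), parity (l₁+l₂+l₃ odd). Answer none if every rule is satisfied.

Σmᵢ = 0  ✓
l₃∈[|l₁−l₂|,l₁+l₂]=[2,4], have l₃=4  ✓
Σlᵢ = 8 ⇒ even  ✓

none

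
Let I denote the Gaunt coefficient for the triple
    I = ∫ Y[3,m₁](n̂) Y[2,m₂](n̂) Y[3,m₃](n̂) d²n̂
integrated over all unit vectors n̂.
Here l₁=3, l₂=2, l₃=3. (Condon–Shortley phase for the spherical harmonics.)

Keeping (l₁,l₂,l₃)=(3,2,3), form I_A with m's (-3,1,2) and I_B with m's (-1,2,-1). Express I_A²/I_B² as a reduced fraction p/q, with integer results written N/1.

l's match ⇒ only the (l;m) 3-j factors differ between A and B.
A: triangle coeff Δ(3,2,3) = 1/3780; Σ_t [2,2]: t=2:+1/48 = 1/48; (3j)²=5/84 [(3 2 3; -3 1 2)], sign=-1
B: triangle coeff Δ(3,2,3) = 1/3780; Σ_t [2,2]: t=2:+1/16 = 1/16; (3j)²=2/35 [(3 2 3; -1 2 -1)], sign=+1
I_A²/I_B² = (5/84)/(2/35) = 25/24

25/24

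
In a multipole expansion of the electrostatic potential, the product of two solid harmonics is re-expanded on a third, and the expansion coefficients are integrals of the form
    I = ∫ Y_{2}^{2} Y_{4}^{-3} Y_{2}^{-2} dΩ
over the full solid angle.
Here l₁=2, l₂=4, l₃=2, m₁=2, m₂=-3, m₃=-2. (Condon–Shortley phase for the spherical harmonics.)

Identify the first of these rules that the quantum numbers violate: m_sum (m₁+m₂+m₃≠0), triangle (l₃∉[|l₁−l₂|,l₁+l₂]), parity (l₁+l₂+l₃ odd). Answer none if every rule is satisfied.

Σmᵢ = -3  ✗
l₃∈[|l₁−l₂|,l₁+l₂]=[2,6], have l₃=2
Σlᵢ = 8 ⇒ even

m_sum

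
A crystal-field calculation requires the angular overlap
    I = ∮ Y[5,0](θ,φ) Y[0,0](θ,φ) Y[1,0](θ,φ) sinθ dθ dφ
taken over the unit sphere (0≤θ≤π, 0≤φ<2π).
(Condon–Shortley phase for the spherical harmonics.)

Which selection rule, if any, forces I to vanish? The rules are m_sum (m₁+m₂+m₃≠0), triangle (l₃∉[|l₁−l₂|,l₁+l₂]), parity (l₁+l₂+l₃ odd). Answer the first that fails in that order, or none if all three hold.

m₁+m₂+m₃ = 0 + 0 + 0 = 0  ✓
triangle: |5−0|=5 ≤ l₃=1 ≤ 5+0=5  ✗
parity: l₁+l₂+l₃ = 6 is even

triangle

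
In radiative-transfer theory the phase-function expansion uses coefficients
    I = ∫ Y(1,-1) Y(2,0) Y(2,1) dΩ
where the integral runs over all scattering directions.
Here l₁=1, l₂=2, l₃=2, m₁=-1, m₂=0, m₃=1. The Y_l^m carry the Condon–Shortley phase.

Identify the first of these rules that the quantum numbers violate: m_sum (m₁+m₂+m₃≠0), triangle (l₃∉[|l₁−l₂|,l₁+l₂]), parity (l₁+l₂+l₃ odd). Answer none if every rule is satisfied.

parity

m₁+m₂+m₃ = -1 + 0 + 1 = 0  ✓
triangle: |1−2|=1 ≤ l₃=2 ≤ 1+2=3  ✓
parity: l₁+l₂+l₃ = 5 is odd  ✗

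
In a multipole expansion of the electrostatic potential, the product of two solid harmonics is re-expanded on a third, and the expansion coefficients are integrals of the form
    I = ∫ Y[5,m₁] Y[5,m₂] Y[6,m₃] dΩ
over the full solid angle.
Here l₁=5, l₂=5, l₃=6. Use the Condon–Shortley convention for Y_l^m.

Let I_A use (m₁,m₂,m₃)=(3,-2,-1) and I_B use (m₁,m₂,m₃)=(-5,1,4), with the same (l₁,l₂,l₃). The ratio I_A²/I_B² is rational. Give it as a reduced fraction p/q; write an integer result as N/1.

28/3375

Same 5,5,6: normalisation and zero-m 3j drop out of the ratio.
A: Δ: 4! 6! 6! / 17! → 1/28588560; sum: t=0:+1/41472 t=1:−1/34560 t=2:+1/345600 = -1/518400; 3j²(5 5 6; 3 -2 -1) = Δ·Π!·Σ² = 7/36465  (sign +1)
B: Δ: 4! 6! 6! / 17! → 1/28588560; sum: t=4:+1/829440 = 1/829440; 3j²(5 5 6; -5 1 4) = Δ·Π!·Σ² = 225/9724  (sign +1)
I_A²/I_B² = (7/36465)/(225/9724) = 28/3375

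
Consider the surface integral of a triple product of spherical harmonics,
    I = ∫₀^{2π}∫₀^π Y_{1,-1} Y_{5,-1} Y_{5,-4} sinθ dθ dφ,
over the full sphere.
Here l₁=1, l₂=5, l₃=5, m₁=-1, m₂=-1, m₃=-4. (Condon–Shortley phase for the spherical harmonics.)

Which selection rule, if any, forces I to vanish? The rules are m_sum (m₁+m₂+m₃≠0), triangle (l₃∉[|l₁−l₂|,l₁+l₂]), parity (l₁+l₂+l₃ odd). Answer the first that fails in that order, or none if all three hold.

m_sum

m₁+m₂+m₃ = -1 − 1 − 4 = -6  ✗
triangle: |1−5|=4 ≤ l₃=5 ≤ 1+5=6
parity: l₁+l₂+l₃ = 11 is odd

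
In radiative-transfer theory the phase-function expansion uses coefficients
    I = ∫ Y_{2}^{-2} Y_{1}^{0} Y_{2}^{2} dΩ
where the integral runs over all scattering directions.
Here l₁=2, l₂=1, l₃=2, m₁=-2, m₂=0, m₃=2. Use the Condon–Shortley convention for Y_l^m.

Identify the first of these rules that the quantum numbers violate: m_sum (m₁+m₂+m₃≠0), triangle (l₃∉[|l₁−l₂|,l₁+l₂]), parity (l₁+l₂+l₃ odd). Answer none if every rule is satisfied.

parity

Σmᵢ = 0  ✓
l₃∈[|l₁−l₂|,l₁+l₂]=[1,3], have l₃=2  ✓
Σlᵢ = 5 ⇒ odd  ✗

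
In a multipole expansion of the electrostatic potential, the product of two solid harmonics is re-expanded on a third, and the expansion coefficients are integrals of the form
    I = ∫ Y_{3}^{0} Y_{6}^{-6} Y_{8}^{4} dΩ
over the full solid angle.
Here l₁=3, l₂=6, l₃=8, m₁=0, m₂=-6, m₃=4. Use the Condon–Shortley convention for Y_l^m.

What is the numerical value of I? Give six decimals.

0.000000

Σmᵢ = -2 ≠ 0, so the φ-integral vanishes; I = 0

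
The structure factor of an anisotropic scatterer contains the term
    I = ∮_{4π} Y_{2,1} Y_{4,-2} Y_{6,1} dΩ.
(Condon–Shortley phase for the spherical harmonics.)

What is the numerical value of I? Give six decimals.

-0.133065

Checks pass: Σm=0; 12 even; l₃=6∈[2,6].
(2·2+1)(2·4+1)(2·6+1) = 585
Δ: 0! 4! 8! / 13! → 1/6435
sum: t=0:+1/2304 = 1/2304
3j²(2 4 6; 0 0 0) = Δ·Π!·Σ² = 5/143  (sign +1)
sum: t=0:+1/8640 = 1/8640
3j²(2 4 6; 1 -2 1) = Δ·Π!·Σ² = 14/1287  (sign -1)
combine: 4πI² = 585·5/143·14/1287 = 350/1573
take √, sign -1: I = -0.13306527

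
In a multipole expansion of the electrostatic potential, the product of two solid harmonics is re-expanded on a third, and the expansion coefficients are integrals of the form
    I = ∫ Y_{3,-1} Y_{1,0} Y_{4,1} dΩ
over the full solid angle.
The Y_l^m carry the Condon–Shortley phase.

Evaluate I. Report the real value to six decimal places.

Checks pass: Σm=0; 8 even; l₃=4∈[2,4].
(2·3+1)(2·1+1)(2·4+1) = 189
Δ: 0! 6! 2! / 9! → 1/252
sum: t=0:+1/36 = 1/36
3j²(3 1 4; 0 0 0) = Δ·Π!·Σ² = 4/63  (sign +1)
sum: t=0:+1/48 = 1/48
3j²(3 1 4; -1 0 1) = Δ·Π!·Σ² = 5/84  (sign -1)
combine: 4πI² = 189·4/63·5/84 = 5/7
take √, sign -1: I = -0.23841361

-0.238414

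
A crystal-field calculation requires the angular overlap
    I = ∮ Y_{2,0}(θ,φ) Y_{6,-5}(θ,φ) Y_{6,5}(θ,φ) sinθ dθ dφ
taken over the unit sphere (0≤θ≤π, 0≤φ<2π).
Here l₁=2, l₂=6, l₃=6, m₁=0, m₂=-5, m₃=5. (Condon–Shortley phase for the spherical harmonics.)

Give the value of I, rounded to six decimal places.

m-sum 0 ✓  L=14 even ✓  4≤6≤8 ✓
Π(2lᵢ+1) = 5×13×13 = 845
triangle coeff Δ(2,6,6) = 1/90090
Σ_t [0,2]: t=0:+1/69120 t=1:−1/14400 t=2:+1/69120 = -7/172800
(3j)²=14/715 [(2 6 6; 0 0 0)], sign=-1
Σ_t [0,1]: t=0:+1/1451520 t=1:−1/3628800 = 1/2419200
(3j)²=11/910 [(2 6 6; 0 -5 5)], sign=-1
⇒ 4πI² = 1/5
I = (+1)√(1/5/(4π)) = 0.12615663

0.126157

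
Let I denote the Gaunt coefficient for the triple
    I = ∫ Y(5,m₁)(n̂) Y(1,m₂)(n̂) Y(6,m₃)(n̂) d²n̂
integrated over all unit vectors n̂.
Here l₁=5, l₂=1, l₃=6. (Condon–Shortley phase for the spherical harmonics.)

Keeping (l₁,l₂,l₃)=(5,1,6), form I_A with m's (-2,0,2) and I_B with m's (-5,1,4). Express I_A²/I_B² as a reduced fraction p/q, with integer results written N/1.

32/1

Shared (l₁,l₂,l₃)=(5,1,6): N and (l;000)² cancel in I_A²/I_B².
A: Δ = 0!·10!·2!/13! = 1/858; Racah Σ t=0..0: t=0:+1/30240 = 1/30240; ⇒ 3j(5 1 6; -2 0 2)² = 16/429, sgn +1
B: Δ = 0!·10!·2!/13! = 1/858; Racah Σ t=0..0: t=0:+1/7257600 = 1/7257600; ⇒ 3j(5 1 6; -5 1 4)² = 1/858, sgn +1
I_A²/I_B² = (16/429)/(1/858) = 32/1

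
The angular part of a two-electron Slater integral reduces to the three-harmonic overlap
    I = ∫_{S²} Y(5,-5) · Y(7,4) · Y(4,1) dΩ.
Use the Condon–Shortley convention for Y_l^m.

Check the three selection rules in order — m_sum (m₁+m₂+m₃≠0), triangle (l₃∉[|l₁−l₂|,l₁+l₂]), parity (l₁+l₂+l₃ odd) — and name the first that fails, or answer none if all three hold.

azimuthal sum: -5 + 4 + 1 = 0  ✓
2 ≤ 4 ≤ 12 (triangle on l)  ✓
L = 5 + 7 + 4 = 16 (even)  ✓

none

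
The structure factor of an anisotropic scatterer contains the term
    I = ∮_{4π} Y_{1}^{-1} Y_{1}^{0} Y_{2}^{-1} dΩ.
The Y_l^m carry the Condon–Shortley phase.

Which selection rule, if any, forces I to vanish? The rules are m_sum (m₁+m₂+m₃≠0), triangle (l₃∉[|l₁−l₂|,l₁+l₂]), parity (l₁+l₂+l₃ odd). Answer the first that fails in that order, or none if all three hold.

Σmᵢ = -2  ✗
l₃∈[|l₁−l₂|,l₁+l₂]=[0,2], have l₃=2
Σlᵢ = 4 ⇒ even

m_sum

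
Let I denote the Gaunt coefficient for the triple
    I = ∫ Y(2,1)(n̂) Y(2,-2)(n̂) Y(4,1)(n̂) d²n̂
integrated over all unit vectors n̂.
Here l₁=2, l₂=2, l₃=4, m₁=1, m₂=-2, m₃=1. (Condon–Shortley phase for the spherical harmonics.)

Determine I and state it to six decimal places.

-0.090112

m-sum 0 ✓  L=8 even ✓  0≤4≤4 ✓
Π(2lᵢ+1) = 5×5×9 = 225
triangle coeff Δ(2,2,4) = 1/630
Σ_t [0,0]: t=0:+1/16 = 1/16
(3j)²=2/35 [(2 2 4; 0 0 0)], sign=+1
Σ_t [0,0]: t=0:+1/144 = 1/144
(3j)²=1/126 [(2 2 4; 1 -2 1)], sign=-1
⇒ 4πI² = 5/49
I = (-1)√(5/49/(4π)) = -0.09011188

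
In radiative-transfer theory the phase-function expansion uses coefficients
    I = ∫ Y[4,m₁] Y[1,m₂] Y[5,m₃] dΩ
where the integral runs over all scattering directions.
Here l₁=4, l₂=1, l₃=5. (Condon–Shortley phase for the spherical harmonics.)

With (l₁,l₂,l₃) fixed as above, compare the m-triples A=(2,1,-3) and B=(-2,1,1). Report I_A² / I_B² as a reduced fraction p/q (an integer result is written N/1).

Same 4,1,5: normalisation and zero-m 3j drop out of the ratio.
A: Δ: 0! 8! 2! / 11! → 1/495; sum: t=0:+1/2880 = 1/2880; 3j²(4 1 5; 2 1 -3) = Δ·Π!·Σ² = 28/495  (sign +1)
B: Δ: 0! 8! 2! / 11! → 1/495; sum: t=0:+1/2880 = 1/2880; 3j²(4 1 5; -2 1 1) = Δ·Π!·Σ² = 2/165  (sign +1)
I_A²/I_B² = (28/495)/(2/165) = 14/3

14/3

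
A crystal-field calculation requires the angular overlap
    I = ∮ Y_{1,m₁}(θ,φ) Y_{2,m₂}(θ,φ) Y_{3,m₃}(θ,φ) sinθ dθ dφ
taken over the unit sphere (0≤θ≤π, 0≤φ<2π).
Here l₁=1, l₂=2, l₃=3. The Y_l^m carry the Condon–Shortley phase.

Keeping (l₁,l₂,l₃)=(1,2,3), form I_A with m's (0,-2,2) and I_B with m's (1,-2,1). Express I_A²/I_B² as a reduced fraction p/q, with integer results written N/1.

Shared (l₁,l₂,l₃)=(1,2,3): N and (l;000)² cancel in I_A²/I_B².
A: Δ = 0!·2!·4!/7! = 1/105; Racah Σ t=0..0: t=0:+1/24 = 1/24; ⇒ 3j(1 2 3; 0 -2 2)² = 1/21, sgn -1
B: Δ = 0!·2!·4!/7! = 1/105; Racah Σ t=0..0: t=0:+1/48 = 1/48; ⇒ 3j(1 2 3; 1 -2 1)² = 1/105, sgn +1
I_A²/I_B² = (1/21)/(1/105) = 5/1

5/1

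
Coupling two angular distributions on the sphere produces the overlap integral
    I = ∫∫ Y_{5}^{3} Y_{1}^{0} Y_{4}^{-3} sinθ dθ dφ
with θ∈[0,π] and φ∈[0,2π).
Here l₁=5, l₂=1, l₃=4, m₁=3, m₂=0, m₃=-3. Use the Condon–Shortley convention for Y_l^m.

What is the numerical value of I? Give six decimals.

-0.196426

Rules hold: Σm=0, L=10 even, 4≤4≤6.
N = 11·3·9 = 297
Δ = 2!·8!·0!/11! = 1/495
Racah Σ t=1..1: t=1:−1/576 = -1/576
⇒ 3j(5 1 4; 0 0 0)² = 5/99, sgn -1
Racah Σ t=1..1: t=1:−1/5040 = -1/5040
⇒ 3j(5 1 4; 3 0 -3)² = 16/495, sgn +1
4πI² = N·(3j₀)²·(3jₘ)² = 16/33
I = -1·√(0.484848/4π) = -0.19642560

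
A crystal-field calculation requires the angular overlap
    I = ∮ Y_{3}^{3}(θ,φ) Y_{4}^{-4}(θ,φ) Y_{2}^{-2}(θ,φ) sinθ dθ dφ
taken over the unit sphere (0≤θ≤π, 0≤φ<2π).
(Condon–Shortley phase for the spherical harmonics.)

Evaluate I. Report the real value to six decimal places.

0.000000

3 − 4 − 2 = -3 ≠ 0: azimuthal integral kills it; I = 0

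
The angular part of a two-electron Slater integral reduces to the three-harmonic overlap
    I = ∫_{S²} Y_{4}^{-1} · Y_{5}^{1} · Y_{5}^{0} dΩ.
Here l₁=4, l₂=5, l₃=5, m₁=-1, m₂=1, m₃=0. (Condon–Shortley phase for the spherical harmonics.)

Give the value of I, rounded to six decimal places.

-0.053153

Checks pass: Σm=0; 14 even; l₃=5∈[1,9].
(2·4+1)(2·5+1)(2·5+1) = 1089
Δ: 4! 4! 6! / 15! → 1/3153150
sum: t=0:+1/69120 t=1:−1/1728 t=2:+1/576 t=3:−1/1728 t=4:+1/69120 = 7/11520
3j²(4 5 5; 0 0 0) = Δ·Π!·Σ² = 2/143  (sign -1)
sum: t=1:−1/17280 t=2:+1/1152 t=3:−1/864 t=4:+1/6912 = -7/34560
3j²(4 5 5; -1 1 0) = Δ·Π!·Σ² = 1/429  (sign +1)
combine: 4πI² = 1089·2/143·1/429 = 6/169
take √, sign -1: I = -0.05315295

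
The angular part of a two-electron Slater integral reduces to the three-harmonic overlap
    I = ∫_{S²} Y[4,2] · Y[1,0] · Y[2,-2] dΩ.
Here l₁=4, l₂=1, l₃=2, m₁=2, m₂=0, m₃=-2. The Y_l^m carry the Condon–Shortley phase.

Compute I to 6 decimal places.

0.000000

|4−1|≤2≤4+1 violated ⇒ I = 0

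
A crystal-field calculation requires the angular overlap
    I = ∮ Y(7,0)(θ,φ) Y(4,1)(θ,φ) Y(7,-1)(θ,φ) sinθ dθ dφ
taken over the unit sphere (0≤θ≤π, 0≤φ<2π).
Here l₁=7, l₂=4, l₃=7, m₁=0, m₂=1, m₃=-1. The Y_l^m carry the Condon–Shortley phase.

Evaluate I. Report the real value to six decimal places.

-0.037251

Rules hold: Σm=0, L=18 even, 3≤7≤11.
N = 15·9·15 = 2025
Δ = 4!·10!·4!/19! = 1/58198140
Racah Σ t=0..4: t=0:+1/17418240 t=1:−1/622080 t=2:+1/230400 t=3:−1/622080 t=4:+1/17418240 = 1/806400
⇒ 3j(7 4 7; 0 0 0)² = 2268/230945, sgn -1
Racah Σ t=1..4: t=1:−1/2488320 t=2:+1/345600 t=3:−1/414720 t=4:+1/4354560 = 1/3225600
⇒ 3j(7 4 7; 0 1 -1)² = 81/92378, sgn +1
4πI² = N·(3j₀)²·(3jₘ)² = 37200870/2133423721
I = -1·√(0.0174372/4π) = -0.03725058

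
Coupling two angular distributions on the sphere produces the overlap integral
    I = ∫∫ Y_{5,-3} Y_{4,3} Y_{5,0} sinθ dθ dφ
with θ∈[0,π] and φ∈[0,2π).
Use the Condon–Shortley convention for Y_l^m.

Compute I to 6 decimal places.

0.130198

Rules hold: Σm=0, L=14 even, 1≤5≤9.
N = 11·9·11 = 1089
Δ = 4!·6!·4!/15! = 1/3153150
Racah Σ t=0..4: t=0:+1/69120 t=1:−1/1728 t=2:+1/576 t=3:−1/1728 t=4:+1/69120 = 7/11520
⇒ 3j(5 4 5; 0 0 0)² = 2/143, sgn -1
Racah Σ t=3..4: t=3:−1/17280 t=4:+1/6912 = 1/11520
⇒ 3j(5 4 5; -3 3 0)² = 2/143, sgn -1
4πI² = N·(3j₀)²·(3jₘ)² = 36/169
I = +1·√(0.213018/4π) = 0.13019760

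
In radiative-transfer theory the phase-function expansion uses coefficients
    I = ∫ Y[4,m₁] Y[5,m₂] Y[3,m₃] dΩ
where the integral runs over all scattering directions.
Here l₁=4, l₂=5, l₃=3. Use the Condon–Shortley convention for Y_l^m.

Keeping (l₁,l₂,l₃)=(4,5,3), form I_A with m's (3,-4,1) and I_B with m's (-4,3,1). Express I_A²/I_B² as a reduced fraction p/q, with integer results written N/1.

1/16

Same 4,5,3: normalisation and zero-m 3j drop out of the ratio.
A: Δ: 6! 2! 4! / 13! → 1/180180; sum: t=0:+1/4320 t=1:−1/5760 = 1/17280; 3j²(4 5 3; 3 -4 1) = Δ·Π!·Σ² = 7/4290  (sign +1)
B: Δ: 6! 2! 4! / 13! → 1/180180; sum: t=6:+1/5760 = 1/5760; 3j²(4 5 3; -4 3 1) = Δ·Π!·Σ² = 56/2145  (sign +1)
I_A²/I_B² = (7/4290)/(56/2145) = 1/16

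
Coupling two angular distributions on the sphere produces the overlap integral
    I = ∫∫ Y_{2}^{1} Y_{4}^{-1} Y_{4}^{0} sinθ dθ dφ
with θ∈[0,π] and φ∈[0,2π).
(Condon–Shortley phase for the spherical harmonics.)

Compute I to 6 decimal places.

-0.044869

m-sum 0 ✓  L=10 even ✓  2≤4≤6 ✓
Π(2lᵢ+1) = 5×9×9 = 405
triangle coeff Δ(2,4,4) = 1/13860
Σ_t [0,2]: t=0:+1/192 t=1:−1/36 t=2:+1/192 = -5/288
(3j)²=20/693 [(2 4 4; 0 0 0)], sign=-1
Σ_t [0,1]: t=0:+1/72 t=1:−1/96 = 1/288
(3j)²=1/462 [(2 4 4; 1 -1 0)], sign=+1
⇒ 4πI² = 150/5929
I = (-1)√(150/5929/(4π)) = -0.04486937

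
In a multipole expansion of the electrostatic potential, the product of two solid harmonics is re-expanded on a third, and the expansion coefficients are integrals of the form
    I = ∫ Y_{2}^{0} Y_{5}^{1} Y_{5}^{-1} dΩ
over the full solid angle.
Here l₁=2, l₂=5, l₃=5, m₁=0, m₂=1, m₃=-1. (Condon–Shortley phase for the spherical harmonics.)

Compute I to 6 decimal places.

-0.145565

Rules hold: Σm=0, L=12 even, 3≤5≤7.
N = 5·11·11 = 605
Δ = 2!·2!·8!/13! = 1/38610
Racah Σ t=0..2: t=0:+1/2880 t=1:−1/576 t=2:+1/2880 = -1/960
⇒ 3j(2 5 5; 0 0 0)² = 10/429, sgn +1
Racah Σ t=0..2: t=0:+1/5760 t=1:−1/720 t=2:+1/2304 = -1/1280
⇒ 3j(2 5 5; 0 1 -1)² = 27/1430, sgn -1
4πI² = N·(3j₀)²·(3jₘ)² = 45/169
I = -1·√(0.266272/4π) = -0.14556534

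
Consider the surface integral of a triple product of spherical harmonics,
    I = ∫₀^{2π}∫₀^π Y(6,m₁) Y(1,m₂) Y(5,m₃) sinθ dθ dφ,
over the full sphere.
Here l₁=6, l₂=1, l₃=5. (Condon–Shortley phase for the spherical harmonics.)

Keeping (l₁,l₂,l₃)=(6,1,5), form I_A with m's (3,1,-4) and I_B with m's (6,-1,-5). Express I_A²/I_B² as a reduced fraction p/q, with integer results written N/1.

1/22

Same 6,1,5: normalisation and zero-m 3j drop out of the ratio.
A: Δ: 2! 10! 0! / 13! → 1/858; sum: t=2:+1/725760 = 1/725760; 3j²(6 1 5; 3 1 -4) = Δ·Π!·Σ² = 1/286  (sign -1)
B: Δ: 2! 10! 0! / 13! → 1/858; sum: t=0:+1/7257600 = 1/7257600; 3j²(6 1 5; 6 -1 -5) = Δ·Π!·Σ² = 1/13  (sign +1)
I_A²/I_B² = (1/286)/(1/13) = 1/22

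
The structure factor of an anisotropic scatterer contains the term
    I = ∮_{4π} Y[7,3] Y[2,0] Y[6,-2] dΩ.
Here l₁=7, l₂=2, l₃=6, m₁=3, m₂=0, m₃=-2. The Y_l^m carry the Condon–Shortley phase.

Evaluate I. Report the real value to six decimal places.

Σmᵢ = 1 ≠ 0, so the φ-integral vanishes; I = 0

0.000000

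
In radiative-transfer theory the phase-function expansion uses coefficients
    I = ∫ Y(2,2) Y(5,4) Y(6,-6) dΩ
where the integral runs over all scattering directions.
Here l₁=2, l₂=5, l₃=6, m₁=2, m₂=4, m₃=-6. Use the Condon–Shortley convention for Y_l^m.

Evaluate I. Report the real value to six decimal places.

0.000000

Σlᵢ=13 odd — θ-integrand is odd under cosθ→−cosθ; I=0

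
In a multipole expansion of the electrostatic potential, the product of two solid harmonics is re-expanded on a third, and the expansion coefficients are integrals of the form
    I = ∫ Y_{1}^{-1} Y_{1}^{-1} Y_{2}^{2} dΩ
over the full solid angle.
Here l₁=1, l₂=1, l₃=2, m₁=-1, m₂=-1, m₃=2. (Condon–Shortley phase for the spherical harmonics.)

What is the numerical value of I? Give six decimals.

0.309019

m-sum 0 ✓  L=4 even ✓  0≤2≤2 ✓
Π(2lᵢ+1) = 3×3×5 = 45
triangle coeff Δ(1,1,2) = 1/30
Σ_t [0,0]: t=0:+1/1 = 1/1
(3j)²=2/15 [(1 1 2; 0 0 0)], sign=+1
Σ_t [0,0]: t=0:+1/4 = 1/4
(3j)²=1/5 [(1 1 2; -1 -1 2)], sign=+1
⇒ 4πI² = 6/5
I = (+1)√(6/5/(4π)) = 0.30901936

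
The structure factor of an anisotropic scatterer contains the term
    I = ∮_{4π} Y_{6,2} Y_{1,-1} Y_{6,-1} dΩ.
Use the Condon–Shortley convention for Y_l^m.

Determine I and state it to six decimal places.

0.000000

Σlᵢ=13 odd — θ-integrand is odd under cosθ→−cosθ; I=0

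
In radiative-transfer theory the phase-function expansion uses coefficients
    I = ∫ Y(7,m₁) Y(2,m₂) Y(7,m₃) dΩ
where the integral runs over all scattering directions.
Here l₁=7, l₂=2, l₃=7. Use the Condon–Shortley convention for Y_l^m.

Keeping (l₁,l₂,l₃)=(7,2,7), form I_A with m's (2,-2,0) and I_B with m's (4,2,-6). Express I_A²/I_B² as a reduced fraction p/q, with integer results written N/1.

42/13

Shared (l₁,l₂,l₃)=(7,2,7): N and (l;000)² cancel in I_A²/I_B².
A: Δ = 2!·12!·2!/17! = 1/185640; Racah Σ t=0..0: t=0:+1/2419200 = 1/2419200; ⇒ 3j(7 2 7; 2 -2 0)² = 27/1105, sgn -1
B: Δ = 2!·12!·2!/17! = 1/185640; Racah Σ t=2..2: t=2:+1/159667200 = 1/159667200; ⇒ 3j(7 2 7; 4 2 -6)² = 9/1190, sgn -1
I_A²/I_B² = (27/1105)/(9/1190) = 42/13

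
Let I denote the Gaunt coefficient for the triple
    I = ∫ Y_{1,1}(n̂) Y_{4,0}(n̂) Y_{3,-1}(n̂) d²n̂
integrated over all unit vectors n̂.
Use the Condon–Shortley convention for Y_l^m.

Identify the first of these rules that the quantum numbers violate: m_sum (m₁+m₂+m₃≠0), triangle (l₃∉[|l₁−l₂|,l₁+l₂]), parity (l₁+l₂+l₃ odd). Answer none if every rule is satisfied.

Σmᵢ = 0  ✓
l₃∈[|l₁−l₂|,l₁+l₂]=[3,5], have l₃=3  ✓
Σlᵢ = 8 ⇒ even  ✓

none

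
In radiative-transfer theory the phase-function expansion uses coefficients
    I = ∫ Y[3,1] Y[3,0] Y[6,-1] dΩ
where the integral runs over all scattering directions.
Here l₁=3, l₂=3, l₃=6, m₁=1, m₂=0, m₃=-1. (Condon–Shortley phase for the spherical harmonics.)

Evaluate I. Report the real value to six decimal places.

Checks pass: Σm=0; 12 even; l₃=6∈[0,6].
(2·3+1)(2·3+1)(2·6+1) = 637
Δ: 0! 6! 6! / 13! → 1/12012
sum: t=0:+1/1296 = 1/1296
3j²(3 3 6; 0 0 0) = Δ·Π!·Σ² = 100/3003  (sign +1)
sum: t=0:+1/1728 = 1/1728
3j²(3 3 6; 1 0 -1) = Δ·Π!·Σ² = 25/858  (sign -1)
combine: 4πI² = 637·100/3003·25/858 = 8750/14157
take √, sign -1: I = -0.22177545

-0.221775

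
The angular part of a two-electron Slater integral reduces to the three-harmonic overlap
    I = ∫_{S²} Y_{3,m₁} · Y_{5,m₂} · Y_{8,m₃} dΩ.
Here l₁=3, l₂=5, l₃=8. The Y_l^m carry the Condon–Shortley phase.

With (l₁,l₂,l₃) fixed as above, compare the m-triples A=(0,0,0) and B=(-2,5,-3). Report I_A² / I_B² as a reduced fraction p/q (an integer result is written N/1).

3136/11

Same 3,5,8: normalisation and zero-m 3j drop out of the ratio.
A: Δ: 0! 6! 10! / 17! → 1/136136; sum: t=0:+1/518400 = 1/518400; 3j²(3 5 8; 0 0 0) = Δ·Π!·Σ² = 56/2431  (sign +1)
B: Δ: 0! 6! 10! / 17! → 1/136136; sum: t=0:+1/435456000 = 1/435456000; 3j²(3 5 8; -2 5 -3) = Δ·Π!·Σ² = 1/12376  (sign -1)
I_A²/I_B² = (56/2431)/(1/12376) = 3136/11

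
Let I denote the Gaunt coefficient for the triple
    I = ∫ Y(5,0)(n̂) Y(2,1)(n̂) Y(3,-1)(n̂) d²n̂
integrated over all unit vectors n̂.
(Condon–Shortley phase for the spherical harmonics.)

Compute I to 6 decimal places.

0.169433

Rules hold: Σm=0, L=10 even, 3≤3≤7.
N = 11·5·7 = 385
Δ = 4!·6!·0!/11! = 1/2310
Racah Σ t=2..2: t=2:+1/144 = 1/144
⇒ 3j(5 2 3; 0 0 0)² = 10/231, sgn -1
Racah Σ t=3..3: t=3:−1/288 = -1/288
⇒ 3j(5 2 3; 0 1 -1)² = 5/231, sgn -1
4πI² = N·(3j₀)²·(3jₘ)² = 250/693
I = +1·√(0.36075/4π) = 0.16943318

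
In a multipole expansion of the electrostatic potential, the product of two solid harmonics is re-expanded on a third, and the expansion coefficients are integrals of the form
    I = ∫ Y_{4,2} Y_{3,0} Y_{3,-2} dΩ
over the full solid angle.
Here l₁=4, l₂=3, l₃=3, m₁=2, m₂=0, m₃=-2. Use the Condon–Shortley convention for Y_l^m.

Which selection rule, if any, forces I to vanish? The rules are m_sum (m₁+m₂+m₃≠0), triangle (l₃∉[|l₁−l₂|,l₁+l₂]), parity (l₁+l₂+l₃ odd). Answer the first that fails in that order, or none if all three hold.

azimuthal sum: 2 + 0 − 2 = 0  ✓
1 ≤ 3 ≤ 7 (triangle on l)  ✓
L = 4 + 3 + 3 = 10 (even)  ✓

none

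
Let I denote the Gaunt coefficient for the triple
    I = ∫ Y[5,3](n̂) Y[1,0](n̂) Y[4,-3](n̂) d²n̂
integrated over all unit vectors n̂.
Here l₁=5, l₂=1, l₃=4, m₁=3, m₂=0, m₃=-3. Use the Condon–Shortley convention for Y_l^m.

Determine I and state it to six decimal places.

-0.196426

Rules hold: Σm=0, L=10 even, 4≤4≤6.
N = 11·3·9 = 297
Δ = 2!·8!·0!/11! = 1/495
Racah Σ t=1..1: t=1:−1/576 = -1/576
⇒ 3j(5 1 4; 0 0 0)² = 5/99, sgn -1
Racah Σ t=1..1: t=1:−1/5040 = -1/5040
⇒ 3j(5 1 4; 3 0 -3)² = 16/495, sgn +1
4πI² = N·(3j₀)²·(3jₘ)² = 16/33
I = -1·√(0.484848/4π) = -0.19642560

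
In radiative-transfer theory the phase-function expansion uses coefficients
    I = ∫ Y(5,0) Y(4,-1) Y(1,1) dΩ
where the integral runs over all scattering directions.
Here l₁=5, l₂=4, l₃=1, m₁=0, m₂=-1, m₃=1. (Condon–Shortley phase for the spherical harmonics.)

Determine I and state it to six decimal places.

m-sum 0 ✓  L=10 even ✓  1≤1≤9 ✓
Π(2lᵢ+1) = 11×9×3 = 297
triangle coeff Δ(5,4,1) = 1/495
Σ_t [4,4]: t=4:+1/576 = 1/576
(3j)²=5/99 [(5 4 1; 0 0 0)], sign=-1
Σ_t [3,3]: t=3:−1/1440 = -1/1440
(3j)²=2/99 [(5 4 1; 0 -1 1)], sign=-1
⇒ 4πI² = 10/33
I = (+1)√(10/33/(4π)) = 0.15528807

0.155288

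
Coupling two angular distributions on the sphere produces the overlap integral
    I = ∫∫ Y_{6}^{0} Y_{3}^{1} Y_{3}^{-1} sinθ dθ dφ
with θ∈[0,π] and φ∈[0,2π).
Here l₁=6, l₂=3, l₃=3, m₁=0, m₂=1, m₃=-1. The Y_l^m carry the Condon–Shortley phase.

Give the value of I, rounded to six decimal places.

Checks pass: Σm=0; 12 even; l₃=3∈[3,9].
(2·6+1)(2·3+1)(2·3+1) = 637
Δ: 6! 6! 0! / 13! → 1/12012
sum: t=3:−1/1296 = -1/1296
3j²(6 3 3; 0 0 0) = Δ·Π!·Σ² = 100/3003  (sign +1)
sum: t=4:+1/2304 = 1/2304
3j²(6 3 3; 0 1 -1) = Δ·Π!·Σ² = 75/4004  (sign +1)
combine: 4πI² = 637·100/3003·75/4004 = 625/1573
take √, sign +1: I = 0.17781595

0.177816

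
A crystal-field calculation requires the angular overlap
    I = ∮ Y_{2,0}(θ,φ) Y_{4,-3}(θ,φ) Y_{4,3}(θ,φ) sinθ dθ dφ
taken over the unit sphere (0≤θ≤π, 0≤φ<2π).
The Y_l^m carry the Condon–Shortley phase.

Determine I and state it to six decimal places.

Rules hold: Σm=0, L=10 even, 2≤4≤6.
N = 5·9·9 = 405
Δ = 2!·2!·6!/11! = 1/13860
Racah Σ t=0..2: t=0:+1/192 t=1:−1/36 t=2:+1/192 = -5/288
⇒ 3j(2 4 4; 0 0 0)² = 20/693, sgn -1
Racah Σ t=0..1: t=0:+1/480 t=1:−1/720 = 1/1440
⇒ 3j(2 4 4; 0 -3 3)² = 7/1980, sgn -1
4πI² = N·(3j₀)²·(3jₘ)² = 5/121
I = +1·√(0.0413223/4π) = 0.05734392

0.057344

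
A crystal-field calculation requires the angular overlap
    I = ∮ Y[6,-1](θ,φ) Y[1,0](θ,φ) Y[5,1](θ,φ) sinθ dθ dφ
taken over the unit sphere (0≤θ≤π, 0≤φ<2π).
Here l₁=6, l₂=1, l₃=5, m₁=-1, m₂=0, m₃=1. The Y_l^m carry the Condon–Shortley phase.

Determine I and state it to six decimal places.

Checks pass: Σm=0; 12 even; l₃=5∈[5,7].
(2·6+1)(2·1+1)(2·5+1) = 429
Δ: 2! 10! 0! / 13! → 1/858
sum: t=1:−1/14400 = -1/14400
3j²(6 1 5; 0 0 0) = Δ·Π!·Σ² = 6/143  (sign +1)
sum: t=1:−1/17280 = -1/17280
3j²(6 1 5; -1 0 1) = Δ·Π!·Σ² = 35/858  (sign -1)
combine: 4πI² = 429·6/143·35/858 = 105/143
take √, sign -1: I = -0.24172507

-0.241725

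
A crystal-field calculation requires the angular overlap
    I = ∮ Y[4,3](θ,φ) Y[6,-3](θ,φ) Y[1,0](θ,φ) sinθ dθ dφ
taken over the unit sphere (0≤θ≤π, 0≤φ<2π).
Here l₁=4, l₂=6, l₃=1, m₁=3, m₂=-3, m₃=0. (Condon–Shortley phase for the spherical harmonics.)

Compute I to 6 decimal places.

triangle: need 2≤l₃≤10, have 1; I=0

0.000000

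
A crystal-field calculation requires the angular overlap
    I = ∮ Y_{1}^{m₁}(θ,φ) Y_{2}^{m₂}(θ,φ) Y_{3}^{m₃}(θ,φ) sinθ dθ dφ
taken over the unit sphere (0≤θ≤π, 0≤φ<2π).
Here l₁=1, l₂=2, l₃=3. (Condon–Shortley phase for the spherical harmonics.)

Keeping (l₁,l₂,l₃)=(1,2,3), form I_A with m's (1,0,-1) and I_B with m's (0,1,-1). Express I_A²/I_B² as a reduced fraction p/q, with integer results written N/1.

3/4

l's match ⇒ only the (l;m) 3-j factors differ between A and B.
A: triangle coeff Δ(1,2,3) = 1/105; Σ_t [0,0]: t=0:+1/8 = 1/8; (3j)²=2/35 [(1 2 3; 1 0 -1)], sign=+1
B: triangle coeff Δ(1,2,3) = 1/105; Σ_t [0,0]: t=0:+1/6 = 1/6; (3j)²=8/105 [(1 2 3; 0 1 -1)], sign=+1
I_A²/I_B² = (2/35)/(8/105) = 3/4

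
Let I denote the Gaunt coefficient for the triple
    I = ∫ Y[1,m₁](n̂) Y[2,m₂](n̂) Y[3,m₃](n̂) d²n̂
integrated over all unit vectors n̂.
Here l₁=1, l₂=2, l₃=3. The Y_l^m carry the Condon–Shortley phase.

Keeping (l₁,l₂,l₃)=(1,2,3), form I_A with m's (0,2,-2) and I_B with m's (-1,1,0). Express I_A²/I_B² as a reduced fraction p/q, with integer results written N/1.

Shared (l₁,l₂,l₃)=(1,2,3): N and (l;000)² cancel in I_A²/I_B².
A: Δ = 0!·2!·4!/7! = 1/105; Racah Σ t=0..0: t=0:+1/24 = 1/24; ⇒ 3j(1 2 3; 0 2 -2)² = 1/21, sgn -1
B: Δ = 0!·2!·4!/7! = 1/105; Racah Σ t=0..0: t=0:+1/12 = 1/12; ⇒ 3j(1 2 3; -1 1 0)² = 1/35, sgn -1
I_A²/I_B² = (1/21)/(1/35) = 5/3

5/3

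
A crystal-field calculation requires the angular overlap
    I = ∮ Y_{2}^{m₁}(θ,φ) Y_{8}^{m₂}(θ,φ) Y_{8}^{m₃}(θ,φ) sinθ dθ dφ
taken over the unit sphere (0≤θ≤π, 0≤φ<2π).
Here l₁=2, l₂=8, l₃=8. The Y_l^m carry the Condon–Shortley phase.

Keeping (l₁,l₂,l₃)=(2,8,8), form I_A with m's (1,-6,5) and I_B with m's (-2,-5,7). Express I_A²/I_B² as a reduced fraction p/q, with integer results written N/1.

121/30

l's match ⇒ only the (l;m) 3-j factors differ between A and B.
A: triangle coeff Δ(2,8,8) = 1/348840; Σ_t [0,1]: t=0:+1/1916006400 t=1:−1/12454041600 = 1/2264371200; (3j)²=847/38760 [(2 8 8; 1 -6 5)], sign=-1
B: triangle coeff Δ(2,8,8) = 1/348840; Σ_t [2,2]: t=2:+1/24908083200 = 1/24908083200; (3j)²=7/1292 [(2 8 8; -2 -5 7)], sign=-1
I_A²/I_B² = (847/38760)/(7/1292) = 121/30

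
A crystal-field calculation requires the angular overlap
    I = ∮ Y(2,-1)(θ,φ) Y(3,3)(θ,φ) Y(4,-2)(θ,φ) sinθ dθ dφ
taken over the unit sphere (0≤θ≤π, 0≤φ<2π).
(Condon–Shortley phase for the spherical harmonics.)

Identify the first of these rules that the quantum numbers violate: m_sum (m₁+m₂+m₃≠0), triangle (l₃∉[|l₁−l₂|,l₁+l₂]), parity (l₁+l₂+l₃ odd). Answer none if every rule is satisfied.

m₁+m₂+m₃ = -1 + 3 − 2 = 0  ✓
triangle: |2−3|=1 ≤ l₃=4 ≤ 2+3=5  ✓
parity: l₁+l₂+l₃ = 9 is odd  ✗

parity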